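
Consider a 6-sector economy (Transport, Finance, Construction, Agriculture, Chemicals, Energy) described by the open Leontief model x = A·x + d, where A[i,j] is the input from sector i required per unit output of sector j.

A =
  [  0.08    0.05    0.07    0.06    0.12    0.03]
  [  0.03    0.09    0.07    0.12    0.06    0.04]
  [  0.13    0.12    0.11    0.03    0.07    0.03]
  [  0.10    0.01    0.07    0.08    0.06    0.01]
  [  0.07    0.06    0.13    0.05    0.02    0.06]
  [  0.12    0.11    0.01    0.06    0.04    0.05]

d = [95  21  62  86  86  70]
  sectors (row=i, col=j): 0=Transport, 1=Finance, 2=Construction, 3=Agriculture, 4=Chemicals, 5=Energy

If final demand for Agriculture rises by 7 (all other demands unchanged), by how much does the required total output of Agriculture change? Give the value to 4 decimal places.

Form M = I − A:
  [  0.92   -0.05   -0.07   -0.06   -0.12   -0.03]
  [ -0.03    0.91   -0.07   -0.12   -0.06   -0.04]
  [ -0.13   -0.12    0.89   -0.03   -0.07   -0.03]
  [ -0.10   -0.01   -0.07    0.92   -0.06   -0.01]
  [ -0.07   -0.06   -0.13   -0.05    0.98   -0.06]
  [ -0.12   -0.11   -0.01   -0.06   -0.04    0.95]
Leontief inverse L = M⁻¹:
  [  1.1395    0.0984    0.1300    0.1039    0.1635    0.0557]
  [  0.0890    1.1365    0.1252    0.1678    0.1023    0.0628]
  [  0.1996    0.1832    1.1798    0.0863    0.1277    0.0602]
  [  0.1505    0.0460    0.1178    1.1138    0.0990    0.0284]
  [  0.1315    0.1127    0.1831    0.0926    1.0655    0.0829]
  [  0.1714    0.1536    0.0585    0.1077    0.0850    1.0729]
Total output x = L · d:
  x_0 = 1.1395·95 + 0.0984·21 + 0.1300·62 + 0.1039·86 + 0.1635·86 + 0.0557·70 = 145.2764
  x_1 = 0.0890·95 + 1.1365·21 + 0.1252·62 + 0.1678·86 + 0.1023·86 + 0.0628·70 = 67.7036
  x_2 = 0.1996·95 + 0.1832·21 + 1.1798·62 + 0.0863·86 + 0.1277·86 + 0.0602·70 = 118.5762
  x_3 = 0.1505·95 + 0.0460·21 + 0.1178·62 + 1.1138·86 + 0.0990·86 + 0.0284·70 = 128.8583
  x_4 = 0.1315·95 + 0.1127·21 + 0.1831·62 + 0.0926·86 + 1.0655·86 + 0.0829·70 = 131.6097
  x_5 = 0.1714·95 + 0.1536·21 + 0.0585·62 + 0.1077·86 + 0.0850·86 + 1.0729·70 = 114.8023
Δx_3 = L[3,3] · Δd_3 = 1.1138 · 7 = 7.7969

7.7969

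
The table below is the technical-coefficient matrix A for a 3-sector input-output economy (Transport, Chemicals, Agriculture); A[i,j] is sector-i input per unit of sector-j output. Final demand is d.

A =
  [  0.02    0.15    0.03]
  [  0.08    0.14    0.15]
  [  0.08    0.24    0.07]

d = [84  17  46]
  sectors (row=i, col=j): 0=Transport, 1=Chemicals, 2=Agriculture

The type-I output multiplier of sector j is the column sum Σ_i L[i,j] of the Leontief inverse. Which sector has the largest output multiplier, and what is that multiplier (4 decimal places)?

Chemicals (1.7777)

Form M = I − A:
  [  0.98   -0.15   -0.03]
  [ -0.08    0.86   -0.15]
  [ -0.08   -0.24    0.93]
Leontief inverse L = M⁻¹:
  [  1.0421    0.2002    0.0659]
  [  0.1179    1.2402    0.2038]
  [  0.1201    0.3373    1.1335]
Total output x = L · d:
  x_0 = 1.0421·84 + 0.2002·17 + 0.0659·46 = 93.9728
  x_1 = 0.1179·84 + 1.2402·17 + 0.2038·46 = 40.3630
  x_2 = 0.1201·84 + 0.3373·17 + 1.1335·46 = 67.9623
Output multipliers (column sums of L):
  Transport: 1.2801
  Chemicals: 1.7777
  Agriculture: 1.4033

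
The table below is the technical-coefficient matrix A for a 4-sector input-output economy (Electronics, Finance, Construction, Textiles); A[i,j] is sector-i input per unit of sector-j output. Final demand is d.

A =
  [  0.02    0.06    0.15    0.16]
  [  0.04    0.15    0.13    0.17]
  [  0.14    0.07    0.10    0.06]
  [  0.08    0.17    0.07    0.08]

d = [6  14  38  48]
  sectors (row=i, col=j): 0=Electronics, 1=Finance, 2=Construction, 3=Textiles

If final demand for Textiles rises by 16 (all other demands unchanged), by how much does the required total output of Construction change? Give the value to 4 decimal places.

2.1370

Form M = I − A:
  [  0.98   -0.06   -0.15   -0.16]
  [ -0.04    0.85   -0.13   -0.17]
  [ -0.14   -0.07    0.90   -0.06]
  [ -0.08   -0.17   -0.07    0.92]
Leontief inverse L = M⁻¹:
  [  1.0756    0.1392    0.2170    0.2269]
  [  0.1041    1.2547    0.2191    0.2642]
  [  0.1839    0.1362    1.1718    0.1336]
  [  0.1268    0.2543    0.1485    1.1657]
Total output x = L · d:
  x_0 = 1.0756·6 + 0.1392·14 + 0.2170·38 + 0.2269·48 = 27.5422
  x_1 = 0.1041·6 + 1.2547·14 + 0.2191·38 + 0.2642·48 = 39.2014
  x_2 = 0.1839·6 + 0.1362·14 + 1.1718·38 + 0.1336·48 = 53.9501
  x_3 = 0.1268·6 + 0.2543·14 + 0.1485·38 + 1.1657·48 = 65.9175
Δx_2 = L[2,3] · Δd_3 = 0.1336 · 16 = 2.1370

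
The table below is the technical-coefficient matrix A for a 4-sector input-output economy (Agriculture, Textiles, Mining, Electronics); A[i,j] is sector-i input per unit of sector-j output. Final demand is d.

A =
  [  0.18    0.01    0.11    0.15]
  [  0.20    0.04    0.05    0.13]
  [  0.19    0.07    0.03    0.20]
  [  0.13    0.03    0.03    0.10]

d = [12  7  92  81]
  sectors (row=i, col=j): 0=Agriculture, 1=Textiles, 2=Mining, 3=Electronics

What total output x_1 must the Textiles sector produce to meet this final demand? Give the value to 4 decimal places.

38.6253

Form M = I − A:
  [  0.82   -0.01   -0.11   -0.15]
  [ -0.20    0.96   -0.05   -0.13]
  [ -0.19   -0.07    0.97   -0.20]
  [ -0.13   -0.03   -0.03    0.90]
Leontief inverse L = M⁻¹:
  [  1.3049    0.0331    0.1576    0.2573]
  [  0.3170    1.0592    0.0976    0.2275]
  [  0.3217    0.0918    1.0816    0.3073]
  [  0.2098    0.0432    0.0621    1.1661]
Total output x = L · d:
  x_0 = 1.3049·12 + 0.0331·7 + 0.1576·92 + 0.2573·81 = 51.2357
  x_1 = 0.3170·12 + 1.0592·7 + 0.0976·92 + 0.2275·81 = 38.6253
  x_2 = 0.3217·12 + 0.0918·7 + 1.0816·92 + 0.3073·81 = 128.9026
  x_3 = 0.2098·12 + 0.0432·7 + 0.0621·92 + 1.1661·81 = 102.9850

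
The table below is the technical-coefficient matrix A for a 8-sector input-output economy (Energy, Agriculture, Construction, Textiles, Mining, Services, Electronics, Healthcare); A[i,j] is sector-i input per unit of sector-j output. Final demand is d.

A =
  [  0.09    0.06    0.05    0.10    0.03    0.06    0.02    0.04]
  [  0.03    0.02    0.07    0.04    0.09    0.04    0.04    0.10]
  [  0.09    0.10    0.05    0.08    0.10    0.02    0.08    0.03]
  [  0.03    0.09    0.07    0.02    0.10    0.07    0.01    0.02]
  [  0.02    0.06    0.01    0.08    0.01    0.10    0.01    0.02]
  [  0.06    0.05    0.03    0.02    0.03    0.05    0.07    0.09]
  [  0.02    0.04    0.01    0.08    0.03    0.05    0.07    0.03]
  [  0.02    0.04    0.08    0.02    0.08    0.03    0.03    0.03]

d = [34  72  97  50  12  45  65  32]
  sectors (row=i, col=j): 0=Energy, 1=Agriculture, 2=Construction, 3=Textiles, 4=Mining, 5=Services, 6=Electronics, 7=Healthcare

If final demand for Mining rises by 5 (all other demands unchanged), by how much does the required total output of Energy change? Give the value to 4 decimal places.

0.3876

Form M = I − A:
  [  0.91   -0.06   -0.05   -0.10   -0.03   -0.06   -0.02   -0.04]
  [ -0.03    0.98   -0.07   -0.04   -0.09   -0.04   -0.04   -0.10]
  [ -0.09   -0.10    0.95   -0.08   -0.10   -0.02   -0.08   -0.03]
  [ -0.03   -0.09   -0.07    0.98   -0.10   -0.07   -0.01   -0.02]
  [ -0.02   -0.06   -0.01   -0.08    0.99   -0.10   -0.01   -0.02]
  [ -0.06   -0.05   -0.03   -0.02   -0.03    0.95   -0.07   -0.09]
  [ -0.02   -0.04   -0.01   -0.08   -0.03   -0.05    0.93   -0.03]
  [ -0.02   -0.04   -0.08   -0.02   -0.08   -0.03   -0.03    0.97]
Leontief inverse L = M⁻¹:
  [  1.1268    0.1059    0.0883    0.1404    0.0775    0.1009    0.0488    0.0755]
  [  0.0601    1.0618    0.1026    0.0783    0.1315    0.0779    0.0681    0.1288]
  [  0.1295    0.1521    1.0915    0.1332    0.1528    0.0717    0.1140    0.0709]
  [  0.0613    0.1290    0.1006    1.0580    0.1395    0.1078    0.0383    0.0548]
  [  0.0429    0.0892    0.0358    0.1022    1.0422    0.1276    0.0313    0.0485]
  [  0.0884    0.0851    0.0611    0.0555    0.0677    1.0832    0.0976    0.1204]
  [  0.0411    0.0705    0.0345    0.1068    0.0618    0.0799    1.0917    0.0547]
  [  0.0452    0.0733    0.1041    0.0524    0.1125    0.0599    0.0534    1.0542]
Total output x = L · d:
  x_0 = 1.1268·34 + 0.1059·72 + 0.0883·97 + 0.1404·50 + 0.0775·12 + 0.1009·45 + 0.0488·65 + 0.0755·32 = 72.5817
  x_1 = 0.0601·34 + 1.0618·72 + 0.1026·97 + 0.0783·50 + 0.1315·12 + 0.0779·45 + 0.0681·65 + 0.1288·32 = 105.9893
  x_2 = 0.1295·34 + 0.1521·72 + 1.0915·97 + 0.1332·50 + 0.1528·12 + 0.0717·45 + 0.1140·65 + 0.0709·32 = 142.6278
  x_3 = 0.0613·34 + 0.1290·72 + 0.1006·97 + 1.0580·50 + 0.1395·12 + 0.1078·45 + 0.0383·65 + 0.0548·32 = 84.7946
  x_4 = 0.0429·34 + 0.0892·72 + 0.0358·97 + 0.1022·50 + 1.0422·12 + 0.1276·45 + 0.0313·65 + 0.0485·32 = 38.2996
  x_5 = 0.0884·34 + 0.0851·72 + 0.0611·97 + 0.0555·50 + 0.0677·12 + 1.0832·45 + 0.0976·65 + 0.1204·32 = 77.5817
  x_6 = 0.0411·34 + 0.0705·72 + 0.0345·97 + 0.1068·50 + 0.0618·12 + 0.0799·45 + 1.0917·65 + 0.0547·32 = 92.2070
  x_7 = 0.0452·34 + 0.0733·72 + 0.1041·97 + 0.0524·50 + 0.1125·12 + 0.0599·45 + 0.0534·65 + 1.0542·32 = 60.7783
Δx_0 = L[0,4] · Δd_4 = 0.0775 · 5 = 0.3876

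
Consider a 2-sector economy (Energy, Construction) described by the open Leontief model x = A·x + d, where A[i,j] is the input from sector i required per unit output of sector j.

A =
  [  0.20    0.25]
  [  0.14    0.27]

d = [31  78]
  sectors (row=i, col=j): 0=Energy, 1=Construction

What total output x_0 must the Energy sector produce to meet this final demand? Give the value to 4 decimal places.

76.7395

Form M = I − A:
  [  0.80   -0.25]
  [ -0.14    0.73]
Leontief inverse L = M⁻¹:
  [  1.3297    0.4554]
  [  0.2550    1.4572]
Total output x = L · d:
  x_0 = 1.3297·31 + 0.4554·78 = 76.7395
  x_1 = 0.2550·31 + 1.4572·78 = 121.5665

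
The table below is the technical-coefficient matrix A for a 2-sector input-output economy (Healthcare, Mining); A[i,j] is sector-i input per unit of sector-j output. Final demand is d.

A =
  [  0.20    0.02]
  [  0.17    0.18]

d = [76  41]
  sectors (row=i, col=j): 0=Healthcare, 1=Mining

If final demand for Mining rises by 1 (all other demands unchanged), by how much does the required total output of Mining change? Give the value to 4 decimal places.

1.2259

Form M = I − A:
  [  0.80   -0.02]
  [ -0.17    0.82]
Leontief inverse L = M⁻¹:
  [  1.2565    0.0306]
  [  0.2605    1.2259]
Total output x = L · d:
  x_0 = 1.2565·76 + 0.0306·41 = 96.7515
  x_1 = 0.2605·76 + 1.2259·41 = 70.0582
Δx_1 = L[1,1] · Δd_1 = 1.2259 · 1 = 1.2259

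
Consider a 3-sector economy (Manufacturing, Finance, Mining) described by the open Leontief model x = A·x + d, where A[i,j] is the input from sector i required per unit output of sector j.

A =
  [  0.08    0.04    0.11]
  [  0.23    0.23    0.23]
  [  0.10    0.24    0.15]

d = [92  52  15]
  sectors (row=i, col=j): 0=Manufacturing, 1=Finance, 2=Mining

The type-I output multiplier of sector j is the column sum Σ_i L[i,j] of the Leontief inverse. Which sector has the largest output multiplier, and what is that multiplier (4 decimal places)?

Finance (2.0001)

Form M = I − A:
  [  0.92   -0.04   -0.11]
  [ -0.23    0.77   -0.23]
  [ -0.10   -0.24    0.85]
Leontief inverse L = M⁻¹:
  [  1.1349    0.1144    0.1778]
  [  0.4138    1.4600    0.4486]
  [  0.2503    0.4257    1.3241]
Total output x = L · d:
  x_0 = 1.1349·92 + 0.1144·52 + 0.1778·15 = 113.0237
  x_1 = 0.4138·92 + 1.4600·52 + 0.4486·15 = 120.7170
  x_2 = 0.2503·92 + 0.4257·52 + 1.3241·15 = 65.0288
Output multipliers (column sums of L):
  Manufacturing: 1.7990
  Finance: 2.0001
  Mining: 1.9505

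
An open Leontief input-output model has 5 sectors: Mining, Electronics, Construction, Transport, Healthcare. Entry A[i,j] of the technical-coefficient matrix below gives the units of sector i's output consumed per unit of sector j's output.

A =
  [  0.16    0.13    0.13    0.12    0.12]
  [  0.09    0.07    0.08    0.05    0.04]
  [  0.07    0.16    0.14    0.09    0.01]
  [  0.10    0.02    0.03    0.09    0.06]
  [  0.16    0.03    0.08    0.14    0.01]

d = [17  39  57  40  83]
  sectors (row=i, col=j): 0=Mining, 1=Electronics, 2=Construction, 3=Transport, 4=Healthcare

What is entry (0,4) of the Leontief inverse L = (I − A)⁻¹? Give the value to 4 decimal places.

Form M = I − A:
  [  0.84   -0.13   -0.13   -0.12   -0.12]
  [ -0.09    0.93   -0.08   -0.05   -0.04]
  [ -0.07   -0.16    0.86   -0.09   -0.01]
  [ -0.10   -0.02   -0.03    0.91   -0.06]
  [ -0.16   -0.03   -0.08   -0.14    0.99]
Leontief inverse L = M⁻¹:
  [  1.2991    0.2345    0.2435    0.2365    0.1837]
  [  0.1589    1.1261    0.1393    0.1078    0.0727]
  [  0.1558    0.2366    1.2187    0.1619    0.0506]
  [  0.1679    0.0649    0.0801    1.1469    0.0933]
  [  0.2511    0.1003    0.1534    0.2168    1.0593]
Total output x = L · d:
  x_0 = 1.2991·17 + 0.2345·39 + 0.2435·57 + 0.2365·40 + 0.1837·83 = 69.8214
  x_1 = 0.1589·17 + 1.1261·39 + 0.1393·57 + 0.1078·40 + 0.0727·83 = 64.9076
  x_2 = 0.1558·17 + 0.2366·39 + 1.2187·57 + 0.1619·40 + 0.0506·83 = 92.0110
  x_3 = 0.1679·17 + 0.0649·39 + 0.0801·57 + 1.1469·40 + 0.0933·83 = 63.5731
  x_4 = 0.2511·17 + 0.1003·39 + 0.1534·57 + 0.2168·40 + 1.0593·83 = 113.5149

L[0,4] = 0.1837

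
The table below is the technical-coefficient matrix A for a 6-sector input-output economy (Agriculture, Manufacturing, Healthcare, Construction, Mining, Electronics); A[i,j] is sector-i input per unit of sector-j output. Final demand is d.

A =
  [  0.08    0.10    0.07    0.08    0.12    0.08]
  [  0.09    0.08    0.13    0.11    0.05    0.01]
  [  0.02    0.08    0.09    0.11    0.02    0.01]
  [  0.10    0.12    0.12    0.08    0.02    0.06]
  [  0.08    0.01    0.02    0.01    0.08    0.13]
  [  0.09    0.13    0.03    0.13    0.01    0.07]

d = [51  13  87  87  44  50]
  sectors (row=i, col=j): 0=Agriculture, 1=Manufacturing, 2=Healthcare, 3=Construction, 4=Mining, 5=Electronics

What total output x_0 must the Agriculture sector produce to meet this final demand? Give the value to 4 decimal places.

Form M = I − A:
  [  0.92   -0.10   -0.07   -0.08   -0.12   -0.08]
  [ -0.09    0.92   -0.13   -0.11   -0.05   -0.01]
  [ -0.02   -0.08    0.91   -0.11   -0.02   -0.01]
  [ -0.10   -0.12   -0.12    0.92   -0.02   -0.06]
  [ -0.08   -0.01   -0.02   -0.01    0.92   -0.13]
  [ -0.09   -0.13   -0.03   -0.13   -0.01    0.93]
Leontief inverse L = M⁻¹:
  [  1.1531    0.1798    0.1437    0.1601    0.1683    0.1365]
  [  0.1503    1.1534    0.2043    0.1838    0.0913    0.0521]
  [  0.0632    0.1336    1.1466    0.1641    0.0444    0.0360]
  [  0.1663    0.2026    0.2001    1.1648    0.0635    0.1027]
  [  0.1276    0.0632    0.0571    0.0618    1.1115    0.1716]
  [  0.1593    0.2119    0.1080    0.2100    0.0513    1.1131]
Total output x = L · d:
  x_0 = 1.1531·51 + 0.1798·13 + 0.1437·87 + 0.1601·87 + 0.1683·44 + 0.1365·50 = 101.7995
  x_1 = 0.1503·51 + 1.1534·13 + 0.2043·87 + 0.1838·87 + 0.0913·44 + 0.0521·50 = 63.0424
  x_2 = 0.0632·51 + 0.1336·13 + 1.1466·87 + 0.1641·87 + 0.0444·44 + 0.0360·50 = 122.7515
  x_3 = 0.1663·51 + 0.2026·13 + 0.2001·87 + 1.1648·87 + 0.0635·44 + 0.1027·50 = 137.7889
  x_4 = 0.1276·51 + 0.0632·13 + 0.0571·87 + 0.0618·87 + 1.1115·44 + 0.1716·50 = 75.1593
  x_5 = 0.1593·51 + 0.2119·13 + 0.1080·87 + 0.2100·87 + 0.0513·44 + 1.1131·50 = 96.4561

101.7995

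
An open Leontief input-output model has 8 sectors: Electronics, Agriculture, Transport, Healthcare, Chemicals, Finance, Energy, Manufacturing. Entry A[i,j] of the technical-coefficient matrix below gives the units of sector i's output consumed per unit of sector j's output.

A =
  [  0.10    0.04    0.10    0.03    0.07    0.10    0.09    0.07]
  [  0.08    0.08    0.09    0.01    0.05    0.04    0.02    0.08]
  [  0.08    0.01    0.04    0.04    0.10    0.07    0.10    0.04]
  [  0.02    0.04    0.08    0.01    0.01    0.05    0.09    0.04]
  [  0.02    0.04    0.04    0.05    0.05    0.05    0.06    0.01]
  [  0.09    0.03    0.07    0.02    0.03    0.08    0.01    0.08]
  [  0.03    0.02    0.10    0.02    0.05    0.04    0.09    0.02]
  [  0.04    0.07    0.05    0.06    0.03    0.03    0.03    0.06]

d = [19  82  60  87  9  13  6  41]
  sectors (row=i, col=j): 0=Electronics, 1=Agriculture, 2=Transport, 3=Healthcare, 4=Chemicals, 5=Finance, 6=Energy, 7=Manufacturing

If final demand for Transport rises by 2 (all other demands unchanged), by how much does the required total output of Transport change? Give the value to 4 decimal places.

2.1975

Form M = I − A:
  [  0.90   -0.04   -0.10   -0.03   -0.07   -0.10   -0.09   -0.07]
  [ -0.08    0.92   -0.09   -0.01   -0.05   -0.04   -0.02   -0.08]
  [ -0.08   -0.01    0.96   -0.04   -0.10   -0.07   -0.10   -0.04]
  [ -0.02   -0.04   -0.08    0.99   -0.01   -0.05   -0.09   -0.04]
  [ -0.02   -0.04   -0.04   -0.05    0.95   -0.05   -0.06   -0.01]
  [ -0.09   -0.03   -0.07   -0.02   -0.03    0.92   -0.01   -0.08]
  [ -0.03   -0.02   -0.10   -0.02   -0.05   -0.04    0.91   -0.02]
  [ -0.04   -0.07   -0.05   -0.06   -0.03   -0.03   -0.03    0.94]
Leontief inverse L = M⁻¹:
  [  1.1649    0.0788    0.1739    0.0634    0.1262    0.1644    0.1565    0.1222]
  [  0.1312    1.1136    0.1449    0.0364    0.0941    0.0877    0.0682    0.1222]
  [  0.1263    0.0396    1.0987    0.0660    0.1421    0.1196    0.1539    0.0773]
  [  0.0558    0.0610    0.1220    1.0279    0.0425    0.0840    0.1279    0.0686]
  [  0.0506    0.0601    0.0789    0.0654    1.0772    0.0815    0.0946    0.0354]
  [  0.1382    0.0592    0.1204    0.0442    0.0686    1.1261    0.0534    0.1200]
  [  0.0670    0.0408    0.1441    0.0400    0.0863    0.0778    1.1343    0.0480]
  [  0.0778    0.0974    0.0954    0.0793    0.0620    0.0663    0.0690    1.0931]
Total output x = L · d:
  x_0 = 1.1649·19 + 0.0788·82 + 0.1739·60 + 0.0634·87 + 0.1262·9 + 0.1644·13 + 0.1565·6 + 0.1222·41 = 53.7710
  x_1 = 0.1312·19 + 1.1136·82 + 0.1449·60 + 0.0364·87 + 0.0941·9 + 0.0877·13 + 0.0682·6 + 0.1222·41 = 113.0695
  x_2 = 0.1263·19 + 0.0396·82 + 1.0987·60 + 0.0660·87 + 0.1421·9 + 0.1196·13 + 0.1539·6 + 0.0773·41 = 84.2399
  x_3 = 0.0558·19 + 0.0610·82 + 0.1220·60 + 1.0279·87 + 0.0425·9 + 0.0840·13 + 0.1279·6 + 0.0686·41 = 107.8667
  x_4 = 0.0506·19 + 0.0601·82 + 0.0789·60 + 0.0654·87 + 1.0772·9 + 0.0815·13 + 0.0946·6 + 0.0354·41 = 29.0943
  x_5 = 0.1382·19 + 0.0592·82 + 0.1204·60 + 0.0442·87 + 0.0686·9 + 1.1261·13 + 0.0534·6 + 0.1200·41 = 39.0549
  x_6 = 0.0670·19 + 0.0408·82 + 0.1441·60 + 0.0400·87 + 0.0863·9 + 0.0778·13 + 1.1343·6 + 0.0480·41 = 27.3050
  x_7 = 0.0778·19 + 0.0974·82 + 0.0954·60 + 0.0793·87 + 0.0620·9 + 0.0663·13 + 0.0690·6 + 1.0931·41 = 68.7376
Δx_2 = L[2,2] · Δd_2 = 1.0987 · 2 = 2.1975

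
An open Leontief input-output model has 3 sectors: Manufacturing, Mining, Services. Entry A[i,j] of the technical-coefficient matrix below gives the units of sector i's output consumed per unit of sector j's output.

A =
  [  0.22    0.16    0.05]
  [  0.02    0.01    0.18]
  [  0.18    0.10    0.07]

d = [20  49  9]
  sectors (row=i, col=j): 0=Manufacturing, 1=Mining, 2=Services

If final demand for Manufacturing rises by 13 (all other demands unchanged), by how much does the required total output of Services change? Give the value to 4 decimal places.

3.4102

Form M = I − A:
  [  0.78   -0.16   -0.05]
  [ -0.02    0.99   -0.18]
  [ -0.18   -0.10    0.93]
Leontief inverse L = M⁻¹:
  [  1.3141    0.2239    0.1140]
  [  0.0742    1.0429    0.2058]
  [  0.2623    0.1555    1.1195]
Total output x = L · d:
  x_0 = 1.3141·20 + 0.2239·49 + 0.1140·9 = 38.2785
  x_1 = 0.0742·20 + 1.0429·49 + 0.2058·9 = 54.4391
  x_2 = 0.2623·20 + 0.1555·49 + 1.1195·9 = 22.9398
Δx_2 = L[2,0] · Δd_0 = 0.2623 · 13 = 3.4102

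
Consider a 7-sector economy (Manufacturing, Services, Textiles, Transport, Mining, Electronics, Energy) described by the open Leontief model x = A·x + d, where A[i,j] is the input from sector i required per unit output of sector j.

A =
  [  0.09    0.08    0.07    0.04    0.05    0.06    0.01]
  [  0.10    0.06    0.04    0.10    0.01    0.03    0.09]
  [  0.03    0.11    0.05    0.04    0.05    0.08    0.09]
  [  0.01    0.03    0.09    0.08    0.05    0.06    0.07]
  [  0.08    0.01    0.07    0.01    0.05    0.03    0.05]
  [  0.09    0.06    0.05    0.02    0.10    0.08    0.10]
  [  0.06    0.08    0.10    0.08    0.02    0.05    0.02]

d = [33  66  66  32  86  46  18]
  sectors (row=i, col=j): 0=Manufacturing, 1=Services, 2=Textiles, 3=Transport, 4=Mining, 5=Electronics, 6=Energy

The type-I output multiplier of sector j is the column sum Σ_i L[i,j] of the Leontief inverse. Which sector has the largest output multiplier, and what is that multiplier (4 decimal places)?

Textiles (1.7976)

Form M = I − A:
  [  0.91   -0.08   -0.07   -0.04   -0.05   -0.06   -0.01]
  [ -0.10    0.94   -0.04   -0.10   -0.01   -0.03   -0.09]
  [ -0.03   -0.11    0.95   -0.04   -0.05   -0.08   -0.09]
  [ -0.01   -0.03   -0.09    0.92   -0.05   -0.06   -0.07]
  [ -0.08   -0.01   -0.07   -0.01    0.95   -0.03   -0.05]
  [ -0.09   -0.06   -0.05   -0.02   -0.10    0.92   -0.10]
  [ -0.06   -0.08   -0.10   -0.08   -0.02   -0.05    0.98]
Leontief inverse L = M⁻¹:
  [  1.1376    0.1241    0.1131    0.0755    0.0826    0.0986    0.0531]
  [  0.1458    1.1078    0.0917    0.1442    0.0420    0.0715    0.1314]
  [  0.0834    0.1592    1.1008    0.0845    0.0842    0.1222    0.1394]
  [  0.0492    0.0725    0.1356    1.1158    0.0820    0.0990    0.1136]
  [  0.1142    0.0449    0.1041    0.0341    1.0743    0.0595    0.0782]
  [  0.1501    0.1133    0.1069    0.0624    0.1397    1.1264    0.1483]
  [  0.1041    0.1269    0.1454    0.1200    0.0528    0.0911    1.0670]
Total output x = L · d:
  x_0 = 1.1376·33 + 0.1241·66 + 0.1131·66 + 0.0755·32 + 0.0826·86 + 0.0986·46 + 0.0531·18 = 68.2071
  x_1 = 0.1458·33 + 1.1078·66 + 0.0917·66 + 0.1442·32 + 0.0420·86 + 0.0715·46 + 0.1314·18 = 97.8618
  x_2 = 0.0834·33 + 0.1592·66 + 1.1008·66 + 0.0845·32 + 0.0842·86 + 0.1222·46 + 0.1394·18 = 103.9853
  x_3 = 0.0492·33 + 0.0725·66 + 0.1356·66 + 1.1158·32 + 0.0820·86 + 0.0990·46 + 0.1136·18 = 64.7169
  x_4 = 0.1142·33 + 0.0449·66 + 0.1041·66 + 0.0341·32 + 1.0743·86 + 0.0595·46 + 0.0782·18 = 111.2211
  x_5 = 0.1501·33 + 0.1133·66 + 0.1069·66 + 0.0624·32 + 0.1397·86 + 1.1264·46 + 0.1483·18 = 87.9832
  x_6 = 0.1041·33 + 0.1269·66 + 0.1454·66 + 0.1200·32 + 0.0528·86 + 0.0911·46 + 1.0670·18 = 53.1845
Output multipliers (column sums of L):
  Manufacturing: 1.7844
  Services: 1.7486
  Textiles: 1.7976
  Transport: 1.6365
  Mining: 1.5577
  Electronics: 1.6682
  Energy: 1.7309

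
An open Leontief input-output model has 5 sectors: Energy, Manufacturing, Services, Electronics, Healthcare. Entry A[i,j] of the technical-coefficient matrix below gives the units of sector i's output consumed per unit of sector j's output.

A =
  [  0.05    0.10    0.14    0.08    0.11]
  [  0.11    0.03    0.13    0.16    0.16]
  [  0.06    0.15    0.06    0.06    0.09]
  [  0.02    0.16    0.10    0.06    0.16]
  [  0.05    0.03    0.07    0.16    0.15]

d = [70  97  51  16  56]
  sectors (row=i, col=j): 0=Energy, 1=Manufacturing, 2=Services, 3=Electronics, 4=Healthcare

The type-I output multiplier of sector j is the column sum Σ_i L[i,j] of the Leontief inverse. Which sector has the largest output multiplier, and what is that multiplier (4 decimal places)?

Form M = I − A:
  [  0.95   -0.10   -0.14   -0.08   -0.11]
  [ -0.11    0.97   -0.13   -0.16   -0.16]
  [ -0.06   -0.15    0.94   -0.06   -0.09]
  [ -0.02   -0.16   -0.10    0.94   -0.16]
  [ -0.05   -0.03   -0.07   -0.16    0.85]
Leontief inverse L = M⁻¹:
  [  1.1047    0.1860    0.2270    0.1803    0.2360]
  [  0.1692    1.1402    0.2357    0.2769    0.3136]
  [  0.1118    0.2202    1.1428    0.1550    0.2061]
  [  0.0804    0.2410    0.1924    1.1746    0.2972]
  [  0.0953    0.1147    0.1520    0.2542    1.2743]
Total output x = L · d:
  x_0 = 1.1047·70 + 0.1860·97 + 0.2270·51 + 0.1803·16 + 0.2360·56 = 123.0546
  x_1 = 0.1692·70 + 1.1402·97 + 0.2357·51 + 0.2769·16 + 0.3136·56 = 156.4601
  x_2 = 0.1118·70 + 0.2202·97 + 1.1428·51 + 0.1550·16 + 0.2061·56 = 101.4847
  x_3 = 0.0804·70 + 0.2410·97 + 0.1924·51 + 1.1746·16 + 0.2972·56 = 74.2549
  x_4 = 0.0953·70 + 0.1147·97 + 0.1520·51 + 0.2542·16 + 1.2743·56 = 100.9779
Output multipliers (column sums of L):
  Energy: 1.5615
  Manufacturing: 1.9021
  Services: 1.9499
  Electronics: 2.0411
  Healthcare: 2.3272

Healthcare (2.3272)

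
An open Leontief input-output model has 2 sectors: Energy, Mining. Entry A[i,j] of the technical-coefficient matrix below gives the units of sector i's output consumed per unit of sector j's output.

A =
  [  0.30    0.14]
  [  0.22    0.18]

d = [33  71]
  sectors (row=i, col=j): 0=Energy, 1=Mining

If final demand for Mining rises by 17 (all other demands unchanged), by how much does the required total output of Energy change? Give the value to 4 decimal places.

4.3814

Form M = I − A:
  [  0.70   -0.14]
  [ -0.22    0.82]
Leontief inverse L = M⁻¹:
  [  1.5096    0.2577]
  [  0.4050    1.2887]
Total output x = L · d:
  x_0 = 1.5096·33 + 0.2577·71 = 68.1149
  x_1 = 0.4050·33 + 1.2887·71 = 104.8601
Δx_0 = L[0,1] · Δd_1 = 0.2577 · 17 = 4.3814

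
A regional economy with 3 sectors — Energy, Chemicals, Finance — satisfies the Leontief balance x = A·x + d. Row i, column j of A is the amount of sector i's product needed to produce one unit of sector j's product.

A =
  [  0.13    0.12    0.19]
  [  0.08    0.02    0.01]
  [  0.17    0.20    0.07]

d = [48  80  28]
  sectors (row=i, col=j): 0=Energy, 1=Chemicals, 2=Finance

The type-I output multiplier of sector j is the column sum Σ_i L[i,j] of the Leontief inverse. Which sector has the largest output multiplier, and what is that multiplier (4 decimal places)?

Form M = I − A:
  [  0.87   -0.12   -0.19]
  [ -0.08    0.98   -0.01]
  [ -0.17   -0.20    0.93]
Leontief inverse L = M⁻¹:
  [  1.2168    0.2002    0.2508]
  [  0.1018    1.0394    0.0320]
  [  0.2443    0.2601    1.1280]
Total output x = L · d:
  x_0 = 1.2168·48 + 0.2002·80 + 0.2508·28 = 81.4427
  x_1 = 0.1018·48 + 1.0394·80 + 0.0320·28 = 88.9353
  x_2 = 0.2443·48 + 0.2601·80 + 1.1280·28 = 64.1208
Output multipliers (column sums of L):
  Energy: 1.5630
  Chemicals: 1.4997
  Finance: 1.4107

Energy (1.5630)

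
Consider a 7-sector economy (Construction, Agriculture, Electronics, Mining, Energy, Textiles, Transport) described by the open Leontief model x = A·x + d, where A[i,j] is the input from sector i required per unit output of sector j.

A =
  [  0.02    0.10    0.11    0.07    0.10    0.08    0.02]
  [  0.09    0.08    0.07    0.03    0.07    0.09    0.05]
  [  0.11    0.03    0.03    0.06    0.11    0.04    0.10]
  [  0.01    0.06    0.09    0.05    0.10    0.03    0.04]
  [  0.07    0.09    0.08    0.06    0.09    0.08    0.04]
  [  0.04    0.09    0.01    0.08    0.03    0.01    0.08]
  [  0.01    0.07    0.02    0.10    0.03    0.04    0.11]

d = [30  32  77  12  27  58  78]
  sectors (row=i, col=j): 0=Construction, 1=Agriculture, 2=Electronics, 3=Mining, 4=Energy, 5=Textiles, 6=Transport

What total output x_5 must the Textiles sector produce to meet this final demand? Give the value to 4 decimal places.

Form M = I − A:
  [  0.98   -0.10   -0.11   -0.07   -0.10   -0.08   -0.02]
  [ -0.09    0.92   -0.07   -0.03   -0.07   -0.09   -0.05]
  [ -0.11   -0.03    0.97   -0.06   -0.11   -0.04   -0.10]
  [ -0.01   -0.06   -0.09    0.95   -0.10   -0.03   -0.04]
  [ -0.07   -0.09   -0.08   -0.06    0.91   -0.08   -0.04]
  [ -0.04   -0.09   -0.01   -0.08   -0.03    0.99   -0.08]
  [ -0.01   -0.07   -0.02   -0.10   -0.03   -0.04    0.89]
Leontief inverse L = M⁻¹:
  [  1.0733    0.1652    0.1621    0.1242    0.1707    0.1289    0.0765]
  [  0.1359    1.1457    0.1206    0.0848    0.1349    0.1377    0.1032]
  [  0.1495    0.0966    1.0842    0.1171    0.1757    0.0885    0.1517]
  [  0.0505    0.1092    0.1302    1.0924    0.1547    0.0683    0.0841]
  [  0.1202    0.1588    0.1350    0.1168    1.1610    0.1308    0.0960]
  [  0.0681    0.1350    0.0477    0.1173    0.0748    1.0441    0.1170]
  [  0.0389    0.1178    0.0570    0.1426    0.0764    0.0733    1.1539]
Total output x = L · d:
  x_0 = 1.0733·30 + 0.1652·32 + 0.1621·77 + 0.1242·12 + 0.1707·27 + 0.1289·58 + 0.0765·78 = 69.5102
  x_1 = 0.1359·30 + 1.1457·32 + 0.1206·77 + 0.0848·12 + 0.1349·27 + 0.1377·58 + 0.1032·78 = 70.7255
  x_2 = 0.1495·30 + 0.0966·32 + 1.0842·77 + 0.1171·12 + 0.1757·27 + 0.0885·58 + 0.1517·78 = 114.1840
  x_3 = 0.0505·30 + 0.1092·32 + 0.1302·77 + 1.0924·12 + 0.1547·27 + 0.0683·58 + 0.0841·78 = 42.8357
  x_4 = 0.1202·30 + 0.1588·32 + 0.1350·77 + 0.1168·12 + 1.1610·27 + 0.1308·58 + 0.0960·78 = 66.9026
  x_5 = 0.0681·30 + 0.1350·32 + 0.0477·77 + 0.1173·12 + 0.0748·27 + 1.0441·58 + 0.1170·78 = 83.1413
  x_6 = 0.0389·30 + 0.1178·32 + 0.0570·77 + 0.1426·12 + 0.0764·27 + 0.0733·58 + 1.1539·78 = 107.3549

83.1413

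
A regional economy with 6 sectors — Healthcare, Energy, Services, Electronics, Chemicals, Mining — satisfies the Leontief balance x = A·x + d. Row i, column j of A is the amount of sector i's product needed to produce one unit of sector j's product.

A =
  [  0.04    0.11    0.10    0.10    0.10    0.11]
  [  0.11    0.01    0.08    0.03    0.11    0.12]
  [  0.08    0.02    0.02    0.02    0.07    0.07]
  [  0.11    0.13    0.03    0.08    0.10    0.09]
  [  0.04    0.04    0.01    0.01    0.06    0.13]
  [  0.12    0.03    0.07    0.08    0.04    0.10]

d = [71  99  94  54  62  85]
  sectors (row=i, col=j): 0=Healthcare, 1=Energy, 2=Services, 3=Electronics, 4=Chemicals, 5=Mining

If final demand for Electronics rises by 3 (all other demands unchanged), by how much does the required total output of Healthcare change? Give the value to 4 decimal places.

Form M = I − A:
  [  0.96   -0.11   -0.10   -0.10   -0.10   -0.11]
  [ -0.11    0.99   -0.08   -0.03   -0.11   -0.12]
  [ -0.08   -0.02    0.98   -0.02   -0.07   -0.07]
  [ -0.11   -0.13   -0.03    0.92   -0.10   -0.09]
  [ -0.04   -0.04   -0.01   -0.01    0.94   -0.13]
  [ -0.12   -0.03   -0.07   -0.08   -0.04    0.90]
Leontief inverse L = M⁻¹:
  [  1.1234    0.1611    0.1492    0.1508    0.1745    0.2107]
  [  0.1719    1.0545    0.1221    0.0752    0.1674    0.2028]
  [  0.1183    0.0488    1.0478    0.0491    0.1068    0.1228]
  [  0.1897    0.1847    0.0848    1.1342    0.1770    0.1934]
  [  0.0840    0.0652    0.0395    0.0400    1.0954    0.1843]
  [  0.1853    0.0797    0.1148    0.1290    0.1016    1.1809]
Total output x = L · d:
  x_0 = 1.1234·71 + 0.1611·99 + 0.1492·94 + 0.1508·54 + 0.1745·62 + 0.2107·85 = 146.6109
  x_1 = 0.1719·71 + 1.0545·99 + 0.1221·94 + 0.0752·54 + 0.1674·62 + 0.2028·85 = 159.7557
  x_2 = 0.1183·71 + 0.0488·99 + 1.0478·94 + 0.0491·54 + 0.1068·62 + 0.1228·85 = 131.4357
  x_3 = 0.1897·71 + 0.1847·99 + 0.0848·94 + 1.1342·54 + 0.1770·62 + 0.1934·85 = 128.3909
  x_4 = 0.0840·71 + 0.0652·99 + 0.0395·94 + 0.0400·54 + 1.0954·62 + 0.1843·85 = 101.8781
  x_5 = 0.1853·71 + 0.0797·99 + 0.1148·94 + 0.1290·54 + 0.1016·62 + 1.1809·85 = 145.4810
Δx_0 = L[0,3] · Δd_3 = 0.1508 · 3 = 0.4525

0.4525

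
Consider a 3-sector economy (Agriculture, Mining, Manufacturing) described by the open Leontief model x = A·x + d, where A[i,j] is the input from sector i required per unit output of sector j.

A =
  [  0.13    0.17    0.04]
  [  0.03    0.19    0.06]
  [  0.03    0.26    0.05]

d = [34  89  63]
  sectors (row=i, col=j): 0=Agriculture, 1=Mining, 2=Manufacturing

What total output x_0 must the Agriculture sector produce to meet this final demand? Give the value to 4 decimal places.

Form M = I − A:
  [  0.87   -0.17   -0.04]
  [ -0.03    0.81   -0.06]
  [ -0.03   -0.26    0.95]
Leontief inverse L = M⁻¹:
  [  1.1608    0.2647    0.0656]
  [  0.0467    1.2708    0.0822]
  [  0.0494    0.3561    1.0772]
Total output x = L · d:
  x_0 = 1.1608·34 + 0.2647·89 + 0.0656·63 = 67.1568
  x_1 = 0.0467·34 + 1.2708·89 + 0.0822·63 = 119.8632
  x_2 = 0.0494·34 + 0.3561·89 + 1.0772·63 = 101.2412

67.1568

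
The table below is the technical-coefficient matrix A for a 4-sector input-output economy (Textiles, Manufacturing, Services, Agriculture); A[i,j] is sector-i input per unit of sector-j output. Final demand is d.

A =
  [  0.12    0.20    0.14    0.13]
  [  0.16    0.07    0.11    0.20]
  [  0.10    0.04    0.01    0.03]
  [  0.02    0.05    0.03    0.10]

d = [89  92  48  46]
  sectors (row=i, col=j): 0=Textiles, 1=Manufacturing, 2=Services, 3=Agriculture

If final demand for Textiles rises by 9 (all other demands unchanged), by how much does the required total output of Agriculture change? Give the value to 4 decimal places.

Form M = I − A:
  [  0.88   -0.20   -0.14   -0.13]
  [ -0.16    0.93   -0.11   -0.20]
  [ -0.10   -0.04    0.99   -0.03]
  [ -0.02   -0.05   -0.03    0.90]
Leontief inverse L = M⁻¹:
  [  1.2176    0.2842    0.2112    0.2461]
  [  0.2349    1.1489    0.1698    0.2949]
  [  0.1338    0.0773    1.0398    0.0712]
  [  0.0446    0.0727    0.0488    1.1353]
Total output x = L · d:
  x_0 = 1.2176·89 + 0.2842·92 + 0.2112·48 + 0.2461·46 = 155.9700
  x_1 = 0.2349·89 + 1.1489·92 + 0.1698·48 + 0.2949·46 = 148.3259
  x_2 = 0.1338·89 + 0.0773·92 + 1.0398·48 + 0.0712·46 = 72.2089
  x_3 = 0.0446·89 + 0.0727·92 + 0.0488·48 + 1.1353·46 = 65.2244
Δx_3 = L[3,0] · Δd_0 = 0.0446 · 9 = 0.4011

0.4011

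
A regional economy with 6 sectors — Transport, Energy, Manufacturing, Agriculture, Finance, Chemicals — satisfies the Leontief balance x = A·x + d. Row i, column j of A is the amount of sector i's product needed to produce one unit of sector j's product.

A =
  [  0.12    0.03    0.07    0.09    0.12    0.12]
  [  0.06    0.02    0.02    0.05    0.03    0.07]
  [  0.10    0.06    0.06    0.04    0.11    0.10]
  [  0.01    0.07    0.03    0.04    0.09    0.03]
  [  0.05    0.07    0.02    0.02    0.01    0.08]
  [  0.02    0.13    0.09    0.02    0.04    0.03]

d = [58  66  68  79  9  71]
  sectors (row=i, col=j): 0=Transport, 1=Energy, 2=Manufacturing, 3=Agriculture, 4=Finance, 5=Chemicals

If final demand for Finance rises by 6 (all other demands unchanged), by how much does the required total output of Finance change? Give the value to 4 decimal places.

6.2042

Form M = I − A:
  [  0.88   -0.03   -0.07   -0.09   -0.12   -0.12]
  [ -0.06    0.98   -0.02   -0.05   -0.03   -0.07]
  [ -0.10   -0.06    0.94   -0.04   -0.11   -0.10]
  [ -0.01   -0.07   -0.03    0.96   -0.09   -0.03]
  [ -0.05   -0.07   -0.02   -0.02    0.99   -0.08]
  [ -0.02   -0.13   -0.09   -0.02   -0.04    0.97]
Leontief inverse L = M⁻¹:
  [  1.1710    0.0885    0.1142    0.1266    0.1762    0.1815]
  [  0.0822    1.0471    0.0410    0.0671    0.0563    0.0967]
  [  0.1452    0.1083    1.0973    0.0714    0.1555    0.1539]
  [  0.0312    0.0945    0.0458    1.0549    0.1099    0.0571]
  [  0.0727    0.0954    0.0408    0.0373    1.0340    0.1065]
  [  0.0523    0.1581    0.1123    0.0415    0.0705    1.0675]
Total output x = L · d:
  x_0 = 1.1710·58 + 0.0885·66 + 0.1142·68 + 0.1266·79 + 0.1762·9 + 0.1815·71 = 105.9987
  x_1 = 0.0822·58 + 1.0471·66 + 0.0410·68 + 0.0671·79 + 0.0563·9 + 0.0967·71 = 89.3364
  x_2 = 0.1452·58 + 0.1083·66 + 1.0973·68 + 0.0714·79 + 0.1555·9 + 0.1539·71 = 108.1530
  x_3 = 0.0312·58 + 0.0945·66 + 0.0458·68 + 1.0549·79 + 0.1099·9 + 0.0571·71 = 99.5433
  x_4 = 0.0727·58 + 0.0954·66 + 0.0408·68 + 0.0373·79 + 1.0340·9 + 0.1065·71 = 33.1030
  x_5 = 0.0523·58 + 0.1581·66 + 0.1123·68 + 0.0415·79 + 0.0705·9 + 1.0675·71 = 100.8067
Δx_4 = L[4,4] · Δd_4 = 1.0340 · 6 = 6.2042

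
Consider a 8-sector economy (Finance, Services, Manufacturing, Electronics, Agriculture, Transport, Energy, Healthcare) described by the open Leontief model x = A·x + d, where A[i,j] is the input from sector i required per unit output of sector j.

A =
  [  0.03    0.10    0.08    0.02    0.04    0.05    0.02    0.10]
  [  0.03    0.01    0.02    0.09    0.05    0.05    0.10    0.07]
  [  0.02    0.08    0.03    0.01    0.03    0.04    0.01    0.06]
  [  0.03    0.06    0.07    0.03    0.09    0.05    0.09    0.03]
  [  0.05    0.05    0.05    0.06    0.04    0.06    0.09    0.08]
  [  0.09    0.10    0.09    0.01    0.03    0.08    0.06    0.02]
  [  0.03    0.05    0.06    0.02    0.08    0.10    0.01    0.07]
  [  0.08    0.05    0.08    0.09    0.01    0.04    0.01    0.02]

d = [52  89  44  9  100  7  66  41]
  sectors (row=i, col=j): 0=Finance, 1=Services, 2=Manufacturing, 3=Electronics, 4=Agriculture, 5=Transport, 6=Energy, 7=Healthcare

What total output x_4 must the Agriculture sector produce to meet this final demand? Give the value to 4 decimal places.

140.8675

Form M = I − A:
  [  0.97   -0.10   -0.08   -0.02   -0.04   -0.05   -0.02   -0.10]
  [ -0.03    0.99   -0.02   -0.09   -0.05   -0.05   -0.10   -0.07]
  [ -0.02   -0.08    0.97   -0.01   -0.03   -0.04   -0.01   -0.06]
  [ -0.03   -0.06   -0.07    0.97   -0.09   -0.05   -0.09   -0.03]
  [ -0.05   -0.05   -0.05   -0.06    0.96   -0.06   -0.09   -0.08]
  [ -0.09   -0.10   -0.09   -0.01   -0.03    0.92   -0.06   -0.02]
  [ -0.03   -0.05   -0.06   -0.02   -0.08   -0.10    0.99   -0.07]
  [ -0.08   -0.05   -0.08   -0.09   -0.01   -0.04   -0.01    0.98]
Leontief inverse L = M⁻¹:
  [  1.0648    0.1433    0.1218    0.0559    0.0698    0.0906    0.0555    0.1396]
  [  0.0640    1.0553    0.0661    0.1190    0.0861    0.0951    0.1341    0.1081]
  [  0.0431    0.1072    1.0571    0.0342    0.0495    0.0667    0.0349    0.0857]
  [  0.0641    0.1064    0.1137    1.0617    0.1258    0.0973    0.1278    0.0750]
  [  0.0880    0.1009    0.1000    0.0942    1.0779    0.1093    0.1274    0.1245]
  [  0.1256    0.1519    0.1363    0.0422    0.0655    1.1282    0.0981    0.0687]
  [  0.0667    0.0963    0.1036    0.0512    0.1086    0.1417    1.0464    0.1081]
  [  0.1063    0.0923    0.1177    0.1141    0.0405    0.0752    0.0419    1.0564]
Total output x = L · d:
  x_0 = 1.0648·52 + 0.1433·89 + 0.1218·44 + 0.0559·9 + 0.0698·100 + 0.0906·7 + 0.0555·66 + 0.1396·41 = 90.9890
  x_1 = 0.0640·52 + 1.0553·89 + 0.0661·44 + 0.1190·9 + 0.0861·100 + 0.0951·7 + 0.1341·66 + 0.1081·41 = 123.7901
  x_2 = 0.0431·52 + 0.1072·89 + 1.0571·44 + 0.0342·9 + 0.0495·100 + 0.0667·7 + 0.0349·66 + 0.0857·41 = 69.8320
  x_3 = 0.0641·52 + 0.1064·89 + 0.1137·44 + 1.0617·9 + 0.1258·100 + 0.0973·7 + 0.1278·66 + 0.0750·41 = 52.1301
  x_4 = 0.0880·52 + 0.1009·89 + 0.1000·44 + 0.0942·9 + 1.0779·100 + 0.1093·7 + 0.1274·66 + 0.1245·41 = 140.8675
  x_5 = 0.1256·52 + 0.1519·89 + 0.1363·44 + 0.0422·9 + 0.0655·100 + 1.1282·7 + 0.0981·66 + 0.0687·41 = 50.1700
  x_6 = 0.0667·52 + 0.0963·89 + 0.1036·44 + 0.0512·9 + 0.1086·100 + 0.1417·7 + 1.0464·66 + 0.1081·41 = 102.4040
  x_7 = 0.1063·52 + 0.0923·89 + 0.1177·44 + 0.1141·9 + 0.0405·100 + 0.0752·7 + 0.0419·66 + 1.0564·41 = 70.5984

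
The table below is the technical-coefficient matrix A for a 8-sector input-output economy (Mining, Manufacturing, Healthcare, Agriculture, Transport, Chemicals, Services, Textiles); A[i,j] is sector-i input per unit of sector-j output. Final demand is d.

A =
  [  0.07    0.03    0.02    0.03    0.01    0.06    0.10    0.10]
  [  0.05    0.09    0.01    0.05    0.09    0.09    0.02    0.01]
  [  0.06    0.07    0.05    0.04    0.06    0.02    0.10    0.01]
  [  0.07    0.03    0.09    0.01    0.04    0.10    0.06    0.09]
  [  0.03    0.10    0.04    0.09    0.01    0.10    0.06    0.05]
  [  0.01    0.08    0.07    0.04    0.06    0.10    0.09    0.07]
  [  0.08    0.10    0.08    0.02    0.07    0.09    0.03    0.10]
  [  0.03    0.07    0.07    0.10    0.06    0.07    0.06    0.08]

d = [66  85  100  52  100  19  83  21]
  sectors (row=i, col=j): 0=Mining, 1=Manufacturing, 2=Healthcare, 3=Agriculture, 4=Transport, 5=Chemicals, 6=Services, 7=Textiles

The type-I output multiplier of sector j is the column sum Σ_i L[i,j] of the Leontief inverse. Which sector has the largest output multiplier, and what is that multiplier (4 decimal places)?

Form M = I − A:
  [  0.93   -0.03   -0.02   -0.03   -0.01   -0.06   -0.10   -0.10]
  [ -0.05    0.91   -0.01   -0.05   -0.09   -0.09   -0.02   -0.01]
  [ -0.06   -0.07    0.95   -0.04   -0.06   -0.02   -0.10   -0.01]
  [ -0.07   -0.03   -0.09    0.99   -0.04   -0.10   -0.06   -0.09]
  [ -0.03   -0.10   -0.04   -0.09    0.99   -0.10   -0.06   -0.05]
  [ -0.01   -0.08   -0.07   -0.04   -0.06    0.90   -0.09   -0.07]
  [ -0.08   -0.10   -0.08   -0.02   -0.07   -0.09    0.97   -0.10]
  [ -0.03   -0.07   -0.07   -0.10   -0.06   -0.07   -0.06    0.92]
Leontief inverse L = M⁻¹:
  [  1.1110    0.0901    0.0671    0.0700    0.0543    0.1260    0.1525    0.1584]
  [  0.0852    1.1485    0.0493    0.0879    0.1297    0.1572    0.0691    0.0574]
  [  0.1017    0.1289    1.0904    0.0752    0.1010    0.0829    0.1478    0.0595]
  [  0.1144    0.0998    0.1416    1.0571    0.0899    0.1723    0.1247    0.1500]
  [  0.0745    0.1673    0.0913    0.1314    1.0624    0.1765    0.1174    0.1077]
  [  0.0572    0.1581    0.1258    0.0895    0.1165    1.1819    0.1526    0.1309]
  [  0.1302    0.1803    0.1350    0.0761    0.1274    0.1752    1.1010    0.1650]
  [  0.0806    0.1457    0.1286    0.1499    0.1156    0.1540    0.1261    1.1451]
Total output x = L · d:
  x_0 = 1.1110·66 + 0.0901·85 + 0.0671·100 + 0.0700·52 + 0.0543·100 + 0.1260·19 + 0.1525·83 + 0.1584·21 = 115.1434
  x_1 = 0.0852·66 + 1.1485·85 + 0.0493·100 + 0.0879·52 + 0.1297·100 + 0.1572·19 + 0.0691·83 + 0.0574·21 = 135.6500
  x_2 = 0.1017·66 + 0.1289·85 + 1.0904·100 + 0.0752·52 + 0.1010·100 + 0.0829·19 + 0.1478·83 + 0.0595·21 = 155.8163
  x_3 = 0.1144·66 + 0.0998·85 + 0.1416·100 + 1.0571·52 + 0.0899·100 + 0.1723·19 + 0.1247·83 + 0.1500·21 = 110.9267
  x_4 = 0.0745·66 + 0.1673·85 + 0.0913·100 + 0.1314·52 + 1.0624·100 + 0.1765·19 + 0.1174·83 + 0.1077·21 = 156.7044
  x_5 = 0.0572·66 + 0.1581·85 + 0.1258·100 + 0.0895·52 + 0.1165·100 + 1.1819·19 + 0.1526·83 + 0.1309·21 = 83.9678
  x_6 = 0.1302·66 + 0.1803·85 + 0.1350·100 + 0.0761·52 + 0.1274·100 + 0.1752·19 + 1.1010·83 + 0.1650·21 = 152.2910
  x_7 = 0.0806·66 + 0.1457·85 + 0.1286·100 + 0.1499·52 + 0.1156·100 + 0.1540·19 + 0.1261·83 + 1.1451·21 = 87.3555
Output multipliers (column sums of L):
  Mining: 1.7548
  Manufacturing: 2.1185
  Healthcare: 1.8293
  Agriculture: 1.7371
  Transport: 1.7968
  Chemicals: 2.2259
  Services: 1.9913
  Textiles: 1.9740

Chemicals (2.2259)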